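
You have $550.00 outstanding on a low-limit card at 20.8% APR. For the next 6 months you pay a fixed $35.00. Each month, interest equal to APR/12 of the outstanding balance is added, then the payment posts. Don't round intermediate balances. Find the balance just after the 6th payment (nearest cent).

$390.42

Monthly rate r = 20.8%/12 = 1.73333% = 0.0173333.
Each month: B ← B·(1+r) − $35.00.
Month 1: interest $9.53; balance after payment $524.53.
Month 2: interest $9.09; balance after payment $498.63.
Month 3: interest $8.64; balance after payment $472.27.
Month 4: interest $8.19; balance after payment $445.45.
Month 5: interest $7.72; balance after payment $418.18.
Month 6: interest $7.25; balance after payment $390.42.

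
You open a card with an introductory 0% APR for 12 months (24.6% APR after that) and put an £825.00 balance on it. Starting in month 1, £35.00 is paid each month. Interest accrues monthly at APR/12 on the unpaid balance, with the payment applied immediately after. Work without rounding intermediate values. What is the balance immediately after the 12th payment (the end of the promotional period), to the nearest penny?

£405.00

Promo months 1–12 at r₀ = 0%/12 = 0; months 13+ at r₁ = 24.6%/12 = 0.0205.
After month 12 (no interest yet): B = £825.00 − 12·£35.00 = £405.00.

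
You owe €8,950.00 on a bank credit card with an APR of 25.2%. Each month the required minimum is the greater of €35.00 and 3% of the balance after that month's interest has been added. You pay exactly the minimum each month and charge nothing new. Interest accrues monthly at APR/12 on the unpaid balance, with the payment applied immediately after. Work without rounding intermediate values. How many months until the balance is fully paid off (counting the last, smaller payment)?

Monthly rate r = 25.2%/12 = 2.1% = 0.021.
While 3% of the post-interest balance exceeds €35.00, each month B ← (B·(1+r))·(1 − 0.03), i.e. B shrinks by the factor (1+r)·0.97 = 0.99037.
This holds for months 1–213. Entering month 214 the balance is €1,139.42; 3% of the post-interest balance is now below €35.00, so the flat €35.00 minimum applies from here.
From month 214 a fixed €35.00 at rate r clears €1,139.42 in 56 more payments. Total: 213 + 56 = 269 months.

269 months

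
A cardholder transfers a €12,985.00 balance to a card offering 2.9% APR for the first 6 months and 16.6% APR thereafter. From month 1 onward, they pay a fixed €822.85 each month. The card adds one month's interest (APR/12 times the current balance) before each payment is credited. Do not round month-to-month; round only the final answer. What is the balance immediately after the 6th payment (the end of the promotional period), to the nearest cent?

Promo months 1–6 at r₀ = 2.9%/12 = 0.00241667; months 7+ at r₁ = 16.6%/12 = 0.0138333.
After month 6: iterate B ← B·(1+r₀) − €822.85 for 6 months → €8,207.40.

€8,207.40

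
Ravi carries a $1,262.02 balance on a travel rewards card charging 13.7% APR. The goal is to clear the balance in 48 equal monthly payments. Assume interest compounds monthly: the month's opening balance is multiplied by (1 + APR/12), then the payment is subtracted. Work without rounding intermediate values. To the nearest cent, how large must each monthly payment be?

Monthly rate r = 13.7%/12 = 1.14167% = 0.0114167.
Level-payment amortization: P = B₀·r / (1 − (1+r)^(−n)) = 1262.02·0.0114167 / (1 − 1.01142^(−48)).
Denominator 1 − (1+r)^(−48) = 0.420097585.
P = 14.4081 / 0.420097585 ≈ 34.30.

$34.30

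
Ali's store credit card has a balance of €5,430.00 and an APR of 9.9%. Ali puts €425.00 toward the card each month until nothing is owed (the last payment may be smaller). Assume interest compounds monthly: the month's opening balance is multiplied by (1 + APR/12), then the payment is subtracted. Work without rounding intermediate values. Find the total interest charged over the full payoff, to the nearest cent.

Monthly rate r = 9.9%/12 = 0.825% = 0.00825.
Payoff takes n = ⌈−ln(1 − rB₀/P)/ln(1+r)⌉ = ⌈13.557⌉ = 14 payments; the last is €237.09.
Total paid = 13·€425.00 + €237.09 = €5,762.09.
Total interest = total paid − principal = €5,762.09 − €5,430.00 = €332.09.

€332.09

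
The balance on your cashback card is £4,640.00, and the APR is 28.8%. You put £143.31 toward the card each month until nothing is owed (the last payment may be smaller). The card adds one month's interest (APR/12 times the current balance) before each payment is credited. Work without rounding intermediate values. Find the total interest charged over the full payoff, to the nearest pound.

£4,429

Monthly rate r = 28.8%/12 = 2.4% = 0.024.
Payoff takes n = ⌈−ln(1 − rB₀/P)/ln(1+r)⌉ = ⌈63.282⌉ = 64 payments; the last is £40.81.
Total paid = 63·£143.31 + £40.81 = £9,069.34.
Total interest = total paid − principal = £9,069.34 − £4,640.00 = £4,429.34.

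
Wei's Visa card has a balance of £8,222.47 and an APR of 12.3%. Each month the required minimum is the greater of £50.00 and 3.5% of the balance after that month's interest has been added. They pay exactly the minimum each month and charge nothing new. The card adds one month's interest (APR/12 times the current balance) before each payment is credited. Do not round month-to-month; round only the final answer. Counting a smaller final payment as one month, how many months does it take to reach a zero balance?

103 months

Monthly rate r = 12.3%/12 = 1.025% = 0.01025.
While 3.5% of the post-interest balance exceeds £50.00, each month B ← (B·(1+r))·(1 − 0.035), i.e. B shrinks by the factor (1+r)·0.965 = 0.97489.
This holds for months 1–70. Entering month 71 the balance is £1,386.55; 3.5% of the post-interest balance is now below £50.00, so the flat £50.00 minimum applies from here.
From month 71 a fixed £50.00 at rate r clears £1,386.55 in 33 more payments. Total: 70 + 33 = 103 months.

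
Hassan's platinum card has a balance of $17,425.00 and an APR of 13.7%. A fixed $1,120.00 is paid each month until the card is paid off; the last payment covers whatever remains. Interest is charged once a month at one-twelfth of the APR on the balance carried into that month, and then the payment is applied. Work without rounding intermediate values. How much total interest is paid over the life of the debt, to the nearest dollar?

Monthly rate r = 13.7%/12 = 1.14167% = 0.0114167.
Payoff takes n = ⌈−ln(1 − rB₀/P)/ln(1+r)⌉ = ⌈17.226⌉ = 18 payments; the last is $254.67.
Total paid = 17·$1,120.00 + $254.67 = $19,294.67.
Total interest = total paid − principal = $19,294.67 − $17,425.00 = $1,869.67.

$1,870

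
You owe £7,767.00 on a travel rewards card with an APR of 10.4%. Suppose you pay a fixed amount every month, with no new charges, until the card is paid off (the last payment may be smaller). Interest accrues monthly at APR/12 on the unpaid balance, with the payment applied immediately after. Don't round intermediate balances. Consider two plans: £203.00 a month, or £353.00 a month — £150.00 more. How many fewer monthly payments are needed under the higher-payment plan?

22 fewer payments

Monthly rate r = 10.4%/12 = 0.866667% = 0.00866667.
At £203.00/mo: n = ⌈−ln(1 − rB₀/P)/ln(1+r)⌉ = 47 payments (last £139.30); total interest = total paid − £7,767.00 = £1,710.30.
At £353.00/mo: 25 payments (last £183.27); total interest £888.27.
Payments saved = 47 − 25 = 22.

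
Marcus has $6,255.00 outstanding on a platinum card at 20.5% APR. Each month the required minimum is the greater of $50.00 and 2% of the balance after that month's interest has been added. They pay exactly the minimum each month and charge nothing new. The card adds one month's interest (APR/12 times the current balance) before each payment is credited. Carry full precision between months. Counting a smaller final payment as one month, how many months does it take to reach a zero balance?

Monthly rate r = 20.5%/12 = 1.70833% = 0.0170833.
While 2% of the post-interest balance exceeds $50.00, each month B ← (B·(1+r))·(1 − 0.02), i.e. B shrinks by the factor (1+r)·0.98 = 0.99674.
This holds for months 1–287. Entering month 288 the balance is $2,451.53; 2% of the post-interest balance is now below $50.00, so the flat $50.00 minimum applies from here.
From month 288 a fixed $50.00 at rate r clears $2,451.53 in 108 more payments. Total: 287 + 108 = 395 months.

395 months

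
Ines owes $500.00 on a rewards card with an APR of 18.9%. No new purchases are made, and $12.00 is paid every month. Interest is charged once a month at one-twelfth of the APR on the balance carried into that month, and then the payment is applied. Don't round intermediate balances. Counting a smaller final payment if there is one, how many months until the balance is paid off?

69 months

Monthly rate r = 18.9%/12 = 1.575% = 0.01575.
Recurrence: B ← B·(1+r) − $12.00.
Month 1: interest $7.88; balance after payment $495.88.
Month 2: interest $7.81; balance after payment $491.69.
Closed form: n = −ln(1 − rB₀/P)/ln(1+r) = −ln(0.34375)/ln(1.01575) ≈ 68.332, so the balance reaches zero during payment 69.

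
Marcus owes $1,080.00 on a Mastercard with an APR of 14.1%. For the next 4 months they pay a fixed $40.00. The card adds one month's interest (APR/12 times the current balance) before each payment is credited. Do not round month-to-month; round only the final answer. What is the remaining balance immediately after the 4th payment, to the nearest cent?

Monthly rate r = 14.1%/12 = 1.175% = 0.01175.
Each month: B ← B·(1+r) − $40.00.
Month 1: interest $12.69; balance after payment $1,052.69.
Month 2: interest $12.37; balance after payment $1,025.06.
Month 3: interest $12.04; balance after payment $997.10.
Month 4: interest $11.72; balance after payment $968.82.

$968.82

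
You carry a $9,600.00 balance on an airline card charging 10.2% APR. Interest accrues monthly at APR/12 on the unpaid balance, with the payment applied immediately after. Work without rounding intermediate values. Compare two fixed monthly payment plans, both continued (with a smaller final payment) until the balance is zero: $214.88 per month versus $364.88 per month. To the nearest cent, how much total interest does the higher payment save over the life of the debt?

$1,213.40

Monthly rate r = 10.2%/12 = 0.85% = 0.0085.
At $214.88/mo: n = ⌈−ln(1 − rB₀/P)/ln(1+r)⌉ = 57 payments (last $92.61); total interest = total paid − $9,600.00 = $2,525.89.
At $364.88/mo: 30 payments (last $330.97); total interest $1,312.49.
Interest saved = $2,525.89 − $1,312.49 = $1,213.40.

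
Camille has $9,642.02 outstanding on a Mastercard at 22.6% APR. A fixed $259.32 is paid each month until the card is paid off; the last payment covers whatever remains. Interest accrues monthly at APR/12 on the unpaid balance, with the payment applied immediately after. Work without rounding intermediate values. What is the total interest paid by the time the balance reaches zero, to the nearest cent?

Monthly rate r = 22.6%/12 = 1.88333% = 0.0188333.
Payoff takes n = ⌈−ln(1 − rB₀/P)/ln(1+r)⌉ = ⌈64.574⌉ = 65 payments; the last is $149.52.
Total paid = 64·$259.32 + $149.52 = $16,746.00.
Total interest = total paid − principal = $16,746.00 − $9,642.02 = $7,103.98.

$7,103.98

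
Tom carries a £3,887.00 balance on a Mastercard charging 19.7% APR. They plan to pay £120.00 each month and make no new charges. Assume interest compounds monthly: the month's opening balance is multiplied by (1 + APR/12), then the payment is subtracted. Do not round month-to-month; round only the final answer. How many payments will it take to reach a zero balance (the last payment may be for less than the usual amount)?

Monthly rate r = 19.7%/12 = 1.64167% = 0.0164167.
Recurrence: B ← B·(1+r) − £120.00.
Month 1: interest £63.81; balance after payment £3,830.81.
Month 2: interest £62.89; balance after payment £3,773.70.
Closed form: n = −ln(1 − rB₀/P)/ln(1+r) = −ln(0.46824)/ln(1.01642) ≈ 46.599, so the balance reaches zero during payment 47.

47 payments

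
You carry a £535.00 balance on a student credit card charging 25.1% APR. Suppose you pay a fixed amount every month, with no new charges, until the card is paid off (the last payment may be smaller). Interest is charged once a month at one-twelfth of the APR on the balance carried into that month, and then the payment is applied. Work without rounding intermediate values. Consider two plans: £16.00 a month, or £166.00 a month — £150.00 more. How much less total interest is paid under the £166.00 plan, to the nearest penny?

Monthly rate r = 25.1%/12 = 2.09167% = 0.0209167.
At £16.00/mo: n = ⌈−ln(1 − rB₀/P)/ln(1+r)⌉ = 59 payments (last £1.03); total interest = total paid − £535.00 = £394.03.
At £166.00/mo: 4 payments (last £62.06); total interest £25.06.
Interest saved = £394.03 − £25.06 = £368.97.

£368.97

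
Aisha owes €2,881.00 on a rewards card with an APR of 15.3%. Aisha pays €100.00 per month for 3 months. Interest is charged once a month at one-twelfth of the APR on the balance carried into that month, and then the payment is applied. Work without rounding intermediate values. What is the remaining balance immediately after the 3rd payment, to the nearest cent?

€2,688.77

Monthly rate r = 15.3%/12 = 1.275% = 0.01275.
Each month: B ← B·(1+r) − €100.00.
Month 1: interest €36.73; balance after payment €2,817.73.
Month 2: interest €35.93; balance after payment €2,753.66.
Month 3: interest €35.11; balance after payment €2,688.77.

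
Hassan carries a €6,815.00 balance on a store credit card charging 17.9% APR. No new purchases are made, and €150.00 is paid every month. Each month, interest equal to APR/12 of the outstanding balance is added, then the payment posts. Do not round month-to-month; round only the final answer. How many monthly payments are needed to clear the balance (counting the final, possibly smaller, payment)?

Monthly rate r = 17.9%/12 = 1.49167% = 0.0149167.
Recurrence: B ← B·(1+r) − €150.00.
Month 1: interest €101.66; balance after payment €6,766.66.
Month 2: interest €100.94; balance after payment €6,717.59.
Closed form: n = −ln(1 − rB₀/P)/ln(1+r) = −ln(0.32229)/ln(1.01492) ≈ 76.474, so the balance reaches zero during payment 77.

77 payments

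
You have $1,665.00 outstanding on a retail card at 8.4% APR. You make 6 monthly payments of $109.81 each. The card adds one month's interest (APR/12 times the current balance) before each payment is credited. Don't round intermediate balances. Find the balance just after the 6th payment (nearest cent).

$1,065.67

Monthly rate r = 8.4%/12 = 0.7% = 0.007.
Each month: B ← B·(1+r) − $109.81.
Month 1: interest $11.65; balance after payment $1,566.85.
Month 2: interest $10.97; balance after payment $1,468.00.
Month 3: interest $10.28; balance after payment $1,368.47.
Month 4: interest $9.58; balance after payment $1,268.24.
Month 5: interest $8.88; balance after payment $1,167.31.
Month 6: interest $8.17; balance after payment $1,065.67.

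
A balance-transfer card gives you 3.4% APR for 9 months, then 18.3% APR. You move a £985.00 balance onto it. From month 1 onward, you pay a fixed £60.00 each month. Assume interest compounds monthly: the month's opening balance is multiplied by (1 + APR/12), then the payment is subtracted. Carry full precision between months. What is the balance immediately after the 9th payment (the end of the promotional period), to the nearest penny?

£464.24

Promo months 1–9 at r₀ = 3.4%/12 = 0.00283333; months 10+ at r₁ = 18.3%/12 = 0.01525.
After month 9: iterate B ← B·(1+r₀) − £60.00 for 9 months → £464.24.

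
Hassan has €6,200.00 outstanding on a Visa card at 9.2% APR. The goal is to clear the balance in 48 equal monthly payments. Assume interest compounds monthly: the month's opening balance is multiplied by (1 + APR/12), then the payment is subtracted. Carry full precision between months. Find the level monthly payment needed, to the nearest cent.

Monthly rate r = 9.2%/12 = 0.766667% = 0.00766667.
Level-payment amortization: P = B₀·r / (1 − (1+r)^(−n)) = 6200.00·0.00766667 / (1 − 1.00767^(−48)).
Denominator 1 − (1+r)^(−48) = 0.306910751.
P = 47.5333 / 0.306910751 ≈ 154.88.

€154.88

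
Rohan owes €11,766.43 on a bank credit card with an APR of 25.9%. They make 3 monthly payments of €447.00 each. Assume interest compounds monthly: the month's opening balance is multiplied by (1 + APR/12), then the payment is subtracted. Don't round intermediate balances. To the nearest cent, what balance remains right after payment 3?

Monthly rate r = 25.9%/12 = 2.15833% = 0.0215833.
Each month: B ← B·(1+r) − €447.00.
Month 1: interest €253.96; balance after payment €11,573.39.
Month 2: interest €249.79; balance after payment €11,376.18.
Month 3: interest €245.54; balance after payment €11,174.72.

€11,174.72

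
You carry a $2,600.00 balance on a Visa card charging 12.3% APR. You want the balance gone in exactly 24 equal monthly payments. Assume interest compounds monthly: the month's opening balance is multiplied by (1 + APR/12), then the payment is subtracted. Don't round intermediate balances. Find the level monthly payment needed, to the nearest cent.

$122.76

Monthly rate r = 12.3%/12 = 1.025% = 0.01025.
Level-payment amortization: P = B₀·r / (1 − (1+r)^(−n)) = 2600.00·0.01025 / (1 − 1.01025^(−24)).
Denominator 1 − (1+r)^(−24) = 0.217098038.
P = 26.65 / 0.217098038 ≈ 122.76.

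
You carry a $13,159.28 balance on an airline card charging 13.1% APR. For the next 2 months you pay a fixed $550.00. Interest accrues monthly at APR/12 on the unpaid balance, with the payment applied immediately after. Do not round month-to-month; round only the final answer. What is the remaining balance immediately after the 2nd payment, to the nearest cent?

$12,342.16

Monthly rate r = 13.1%/12 = 1.09167% = 0.0109167.
Each month: B ← B·(1+r) − $550.00.
Month 1: interest $143.66; balance after payment $12,752.94.
Month 2: interest $139.22; balance after payment $12,342.16.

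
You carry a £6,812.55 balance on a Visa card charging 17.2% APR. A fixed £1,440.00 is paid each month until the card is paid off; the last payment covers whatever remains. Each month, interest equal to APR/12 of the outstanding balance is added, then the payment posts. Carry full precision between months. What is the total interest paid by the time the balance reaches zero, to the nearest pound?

£293

Monthly rate r = 17.2%/12 = 1.43333% = 0.0143333.
Payoff takes n = ⌈−ln(1 − rB₀/P)/ln(1+r)⌉ = ⌈4.934⌉ = 5 payments; the last is £1,345.60.
Total paid = 4·£1,440.00 + £1,345.60 = £7,105.60.
Total interest = total paid − principal = £7,105.60 − £6,812.55 = £293.05.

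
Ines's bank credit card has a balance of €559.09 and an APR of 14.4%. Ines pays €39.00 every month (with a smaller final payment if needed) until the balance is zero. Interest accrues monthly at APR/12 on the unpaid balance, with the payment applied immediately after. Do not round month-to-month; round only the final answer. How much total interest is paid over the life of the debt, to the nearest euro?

€58

Monthly rate r = 14.4%/12 = 1.2% = 0.012.
Payoff takes n = ⌈−ln(1 − rB₀/P)/ln(1+r)⌉ = ⌈15.825⌉ = 16 payments; the last is €32.23.
Total paid = 15·€39.00 + €32.23 = €617.23.
Total interest = total paid − principal = €617.23 − €559.09 = €58.14.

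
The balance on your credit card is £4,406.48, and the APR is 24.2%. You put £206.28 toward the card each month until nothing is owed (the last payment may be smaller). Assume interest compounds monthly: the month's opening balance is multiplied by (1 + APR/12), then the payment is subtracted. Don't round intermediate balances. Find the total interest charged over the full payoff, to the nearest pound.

Monthly rate r = 24.2%/12 = 2.01667% = 0.0201667.
Payoff takes n = ⌈−ln(1 − rB₀/P)/ln(1+r)⌉ = ⌈28.224⌉ = 29 payments; the last is £46.47.
Total paid = 28·£206.28 + £46.47 = £5,822.31.
Total interest = total paid − principal = £5,822.31 − £4,406.48 = £1,415.83.

£1,416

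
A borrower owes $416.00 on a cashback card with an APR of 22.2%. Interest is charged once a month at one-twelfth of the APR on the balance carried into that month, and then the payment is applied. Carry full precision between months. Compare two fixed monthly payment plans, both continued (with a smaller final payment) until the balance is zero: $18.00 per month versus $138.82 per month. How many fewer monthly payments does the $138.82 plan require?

27 fewer payments

Monthly rate r = 22.2%/12 = 1.85% = 0.0185.
At $18.00/mo: n = ⌈−ln(1 − rB₀/P)/ln(1+r)⌉ = 31 payments (last $7.81); total interest = total paid − $416.00 = $131.81.
At $138.82/mo: 4 payments (last $15.59); total interest $16.05.
Payments saved = 31 − 4 = 27.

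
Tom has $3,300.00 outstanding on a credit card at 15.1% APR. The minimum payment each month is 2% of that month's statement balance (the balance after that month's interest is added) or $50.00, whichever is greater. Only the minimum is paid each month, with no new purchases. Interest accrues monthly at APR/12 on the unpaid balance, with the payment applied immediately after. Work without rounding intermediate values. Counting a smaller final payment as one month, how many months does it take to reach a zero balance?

Monthly rate r = 15.1%/12 = 1.25833% = 0.0125833.
While 2% of the post-interest balance exceeds $50.00, each month B ← (B·(1+r))·(1 − 0.02), i.e. B shrinks by the factor (1+r)·0.98 = 0.99233.
This holds for months 1–38. Entering month 39 the balance is $2,463.06; 2% of the post-interest balance is now below $50.00, so the flat $50.00 minimum applies from here.
From month 39 a fixed $50.00 at rate r clears $2,463.06 in 78 more payments. Total: 38 + 78 = 116 months.

116 months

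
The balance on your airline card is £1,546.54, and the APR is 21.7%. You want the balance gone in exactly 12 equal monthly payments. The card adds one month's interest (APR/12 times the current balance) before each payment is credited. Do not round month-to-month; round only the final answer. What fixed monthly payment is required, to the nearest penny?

Monthly rate r = 21.7%/12 = 1.80833% = 0.0180833.
Level-payment amortization: P = B₀·r / (1 − (1+r)^(−n)) = 1546.54·0.0180833 / (1 − 1.01808^(−12)).
Denominator 1 − (1+r)^(−12) = 0.193507996.
P = 27.9666 / 0.193507996 ≈ 144.52.

£144.52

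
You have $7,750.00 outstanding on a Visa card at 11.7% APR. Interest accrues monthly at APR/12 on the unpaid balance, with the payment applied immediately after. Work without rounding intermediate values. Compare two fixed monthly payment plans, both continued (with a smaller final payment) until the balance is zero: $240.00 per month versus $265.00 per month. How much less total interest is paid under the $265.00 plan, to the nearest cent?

$184.55

Monthly rate r = 11.7%/12 = 0.975% = 0.00975.
At $240.00/mo: n = ⌈−ln(1 − rB₀/P)/ln(1+r)⌉ = 39 payments (last $232.62); total interest = total paid − $7,750.00 = $1,602.62.
At $265.00/mo: 35 payments (last $158.07); total interest $1,418.07.
Interest saved = $1,602.62 − $1,418.07 = $184.55.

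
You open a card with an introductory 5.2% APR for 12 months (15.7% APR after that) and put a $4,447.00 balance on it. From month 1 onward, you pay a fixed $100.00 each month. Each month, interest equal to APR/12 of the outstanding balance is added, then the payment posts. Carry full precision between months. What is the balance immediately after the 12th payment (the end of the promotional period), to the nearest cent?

$3,454.82

Promo months 1–12 at r₀ = 5.2%/12 = 0.00433333; months 13+ at r₁ = 15.7%/12 = 0.0130833.
After month 12: iterate B ← B·(1+r₀) − $100.00 for 12 months → $3,454.82.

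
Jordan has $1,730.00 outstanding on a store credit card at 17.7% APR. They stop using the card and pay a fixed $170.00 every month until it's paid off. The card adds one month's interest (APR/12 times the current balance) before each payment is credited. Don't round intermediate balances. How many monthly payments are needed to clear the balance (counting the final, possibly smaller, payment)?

Monthly rate r = 17.7%/12 = 1.475% = 0.01475.
Recurrence: B ← B·(1+r) − $170.00.
Month 1: interest $25.52; balance after payment $1,585.52.
Month 2: interest $23.39; balance after payment $1,438.90.
Closed form: n = −ln(1 − rB₀/P)/ln(1+r) = −ln(0.8499)/ln(1.01475) ≈ 11.108, so the balance reaches zero during payment 12.

12 months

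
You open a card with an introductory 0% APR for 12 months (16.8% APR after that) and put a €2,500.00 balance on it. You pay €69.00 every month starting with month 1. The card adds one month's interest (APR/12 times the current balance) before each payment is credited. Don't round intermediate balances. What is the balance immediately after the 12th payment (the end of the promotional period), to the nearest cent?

Promo months 1–12 at r₀ = 0%/12 = 0; months 13+ at r₁ = 16.8%/12 = 0.014.
After month 12 (no interest yet): B = €2,500.00 − 12·€69.00 = €1,672.00.

€1,672.00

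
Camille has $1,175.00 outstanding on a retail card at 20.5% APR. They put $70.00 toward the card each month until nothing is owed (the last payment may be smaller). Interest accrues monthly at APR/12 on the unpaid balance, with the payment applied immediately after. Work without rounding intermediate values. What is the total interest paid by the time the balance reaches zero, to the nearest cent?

Monthly rate r = 20.5%/12 = 1.70833% = 0.0170833.
Payoff takes n = ⌈−ln(1 − rB₀/P)/ln(1+r)⌉ = ⌈19.950⌉ = 20 payments; the last is $66.52.
Total paid = 19·$70.00 + $66.52 = $1,396.52.
Total interest = total paid − principal = $1,396.52 − $1,175.00 = $221.52.

$221.52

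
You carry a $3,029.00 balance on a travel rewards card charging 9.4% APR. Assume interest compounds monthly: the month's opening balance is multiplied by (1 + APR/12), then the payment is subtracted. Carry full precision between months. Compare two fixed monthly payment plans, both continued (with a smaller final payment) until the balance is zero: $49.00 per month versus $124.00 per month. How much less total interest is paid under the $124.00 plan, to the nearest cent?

Monthly rate r = 9.4%/12 = 0.783333% = 0.00783333.
At $49.00/mo: n = ⌈−ln(1 − rB₀/P)/ln(1+r)⌉ = 85 payments (last $41.81); total interest = total paid − $3,029.00 = $1,128.81.
At $124.00/mo: 28 payments (last $27.27); total interest $346.27.
Interest saved = $1,128.81 − $346.27 = $782.54.

$782.54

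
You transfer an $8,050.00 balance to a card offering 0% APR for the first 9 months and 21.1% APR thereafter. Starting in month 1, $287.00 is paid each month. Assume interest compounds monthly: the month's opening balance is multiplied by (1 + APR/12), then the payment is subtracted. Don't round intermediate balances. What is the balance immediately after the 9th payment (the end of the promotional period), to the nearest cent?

$5,467.00

Promo months 1–9 at r₀ = 0%/12 = 0; months 10+ at r₁ = 21.1%/12 = 0.0175833.
After month 9 (no interest yet): B = $8,050.00 − 9·$287.00 = $5,467.00.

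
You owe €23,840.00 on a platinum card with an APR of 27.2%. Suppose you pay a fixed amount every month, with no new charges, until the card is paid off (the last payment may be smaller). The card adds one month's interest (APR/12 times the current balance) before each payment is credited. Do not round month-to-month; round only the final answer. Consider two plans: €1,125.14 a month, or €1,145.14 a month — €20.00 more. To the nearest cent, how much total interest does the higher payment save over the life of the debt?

€232.82

Monthly rate r = 27.2%/12 = 2.26667% = 0.0226667.
At €1,125.14/mo: n = ⌈−ln(1 − rB₀/P)/ln(1+r)⌉ = 30 payments (last €225.68); total interest = total paid − €23,840.00 = €9,014.74.
At €1,145.14/mo: 29 payments (last €558.00); total interest €8,781.92.
Interest saved = €9,014.74 − €8,781.92 = €232.82.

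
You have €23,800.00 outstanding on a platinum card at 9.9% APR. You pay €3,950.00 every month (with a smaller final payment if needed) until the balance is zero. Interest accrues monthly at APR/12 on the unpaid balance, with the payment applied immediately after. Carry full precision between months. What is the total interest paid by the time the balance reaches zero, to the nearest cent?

€715.11

Monthly rate r = 9.9%/12 = 0.825% = 0.00825.
Payoff takes n = ⌈−ln(1 − rB₀/P)/ln(1+r)⌉ = ⌈6.206⌉ = 7 payments; the last is €815.11.
Total paid = 6·€3,950.00 + €815.11 = €24,515.11.
Total interest = total paid − principal = €24,515.11 − €23,800.00 = €715.11.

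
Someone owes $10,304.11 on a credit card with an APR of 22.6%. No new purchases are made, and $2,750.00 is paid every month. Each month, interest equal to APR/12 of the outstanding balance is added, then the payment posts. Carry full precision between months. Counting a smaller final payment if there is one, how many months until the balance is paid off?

4 payments

Monthly rate r = 22.6%/12 = 1.88333% = 0.0188333.
Recurrence: B ← B·(1+r) − $2,750.00.
Month 1: interest $194.06; balance after payment $7,748.17.
Month 2: interest $145.92; balance after payment $5,144.09.
Month 3: interest $96.88; balance after payment $2,490.98.
Month 4: interest $46.91; balance after payment $0.00.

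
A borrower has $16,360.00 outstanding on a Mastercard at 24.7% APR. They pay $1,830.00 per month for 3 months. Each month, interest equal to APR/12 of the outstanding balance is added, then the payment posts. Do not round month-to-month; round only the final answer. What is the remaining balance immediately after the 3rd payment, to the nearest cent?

Monthly rate r = 24.7%/12 = 2.05833% = 0.0205833.
Each month: B ← B·(1+r) − $1,830.00.
Month 1: interest $336.74; balance after payment $14,866.74.
Month 2: interest $306.01; balance after payment $13,342.75.
Month 3: interest $274.64; balance after payment $11,787.39.

$11,787.39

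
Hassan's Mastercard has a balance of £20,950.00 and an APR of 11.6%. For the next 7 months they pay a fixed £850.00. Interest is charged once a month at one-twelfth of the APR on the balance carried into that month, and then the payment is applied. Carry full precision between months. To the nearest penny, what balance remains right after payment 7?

Monthly rate r = 11.6%/12 = 0.966667% = 0.00966667.
Each month: B ← B·(1+r) − £850.00.
Month 1: interest £202.52; balance after payment £20,302.52.
Month 2: interest £196.26; balance after payment £19,648.77.
Month 3: interest £189.94; balance after payment £18,988.71.
Month 4: interest £183.56; balance after payment £18,322.27.
Month 5: interest £177.12; balance after payment £17,649.39.
Month 6: interest £170.61; balance after payment £16,970.00.
Month 7: interest £164.04; balance after payment £16,284.04.

£16,284.04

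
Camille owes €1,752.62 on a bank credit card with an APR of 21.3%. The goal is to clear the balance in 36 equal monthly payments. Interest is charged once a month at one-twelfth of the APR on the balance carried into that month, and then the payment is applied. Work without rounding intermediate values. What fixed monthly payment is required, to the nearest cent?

€66.30

Monthly rate r = 21.3%/12 = 1.775% = 0.01775.
Level-payment amortization: P = B₀·r / (1 − (1+r)^(−n)) = 1752.62·0.01775 / (1 − 1.01775^(−36)).
Denominator 1 − (1+r)^(−36) = 0.469213337.
P = 31.109 / 0.469213337 ≈ 66.30.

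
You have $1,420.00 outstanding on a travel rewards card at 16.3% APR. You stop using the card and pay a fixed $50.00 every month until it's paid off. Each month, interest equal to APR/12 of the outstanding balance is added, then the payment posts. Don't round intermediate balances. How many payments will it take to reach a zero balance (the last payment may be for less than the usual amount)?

Monthly rate r = 16.3%/12 = 1.35833% = 0.0135833.
Recurrence: B ← B·(1+r) − $50.00.
Month 1: interest $19.29; balance after payment $1,389.29.
Month 2: interest $18.87; balance after payment $1,358.16.
Closed form: n = −ln(1 − rB₀/P)/ln(1+r) = −ln(0.61423)/ln(1.01358) ≈ 36.124, so the balance reaches zero during payment 37.

37 months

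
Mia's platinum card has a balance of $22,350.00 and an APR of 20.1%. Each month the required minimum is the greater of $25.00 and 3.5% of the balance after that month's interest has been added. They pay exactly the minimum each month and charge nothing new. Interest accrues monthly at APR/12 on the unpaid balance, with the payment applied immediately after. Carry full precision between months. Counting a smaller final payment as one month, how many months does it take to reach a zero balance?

221 months

Monthly rate r = 20.1%/12 = 1.675% = 0.01675.
While 3.5% of the post-interest balance exceeds $25.00, each month B ← (B·(1+r))·(1 − 0.035), i.e. B shrinks by the factor (1+r)·0.965 = 0.98116.
This holds for months 1–182. Entering month 183 the balance is $701.83; 3.5% of the post-interest balance is now below $25.00, so the flat $25.00 minimum applies from here.
From month 183 a fixed $25.00 at rate r clears $701.83 in 39 more payments. Total: 182 + 39 = 221 months.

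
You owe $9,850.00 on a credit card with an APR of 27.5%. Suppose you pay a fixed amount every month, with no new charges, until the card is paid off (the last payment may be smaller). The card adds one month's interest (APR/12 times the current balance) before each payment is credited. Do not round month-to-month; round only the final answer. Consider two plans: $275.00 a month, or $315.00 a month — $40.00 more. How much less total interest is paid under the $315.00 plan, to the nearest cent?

$3,338.84

Monthly rate r = 27.5%/12 = 2.29167% = 0.0229167.
At $275.00/mo: n = ⌈−ln(1 − rB₀/P)/ln(1+r)⌉ = 76 payments (last $244.11); total interest = total paid − $9,850.00 = $11,019.11.
At $315.00/mo: 56 payments (last $205.27); total interest $7,680.27.
Interest saved = $11,019.11 − $7,680.27 = $3,338.84.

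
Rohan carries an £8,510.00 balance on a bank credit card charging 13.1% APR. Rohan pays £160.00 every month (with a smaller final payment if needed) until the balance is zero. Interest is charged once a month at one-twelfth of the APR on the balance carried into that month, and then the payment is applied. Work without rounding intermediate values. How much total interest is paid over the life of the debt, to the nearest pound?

Monthly rate r = 13.1%/12 = 1.09167% = 0.0109167.
Payoff takes n = ⌈−ln(1 − rB₀/P)/ln(1+r)⌉ = ⌈80.037⌉ = 81 payments; the last is £5.95.
Total paid = 80·£160.00 + £5.95 = £12,805.95.
Total interest = total paid − principal = £12,805.95 − £8,510.00 = £4,295.95.

£4,296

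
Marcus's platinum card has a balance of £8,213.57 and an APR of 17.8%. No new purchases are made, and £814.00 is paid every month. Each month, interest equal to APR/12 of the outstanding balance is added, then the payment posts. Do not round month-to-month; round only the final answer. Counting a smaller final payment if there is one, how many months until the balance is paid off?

Monthly rate r = 17.8%/12 = 1.48333% = 0.0148333.
Recurrence: B ← B·(1+r) − £814.00.
Month 1: interest £121.83; balance after payment £7,521.40.
Month 2: interest £111.57; balance after payment £6,818.97.
Closed form: n = −ln(1 − rB₀/P)/ln(1+r) = −ln(0.85033)/ln(1.01483) ≈ 11.011, so the balance reaches zero during payment 12.

12 months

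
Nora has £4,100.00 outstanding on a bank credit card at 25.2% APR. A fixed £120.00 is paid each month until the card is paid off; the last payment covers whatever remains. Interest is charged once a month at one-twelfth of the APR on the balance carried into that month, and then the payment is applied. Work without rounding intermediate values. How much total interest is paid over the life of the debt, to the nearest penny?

Monthly rate r = 25.2%/12 = 2.1% = 0.021.
Payoff takes n = ⌈−ln(1 − rB₀/P)/ln(1+r)⌉ = ⌈60.824⌉ = 61 payments; the last is £99.06.
Total paid = 60·£120.00 + £99.06 = £7,299.06.
Total interest = total paid − principal = £7,299.06 − £4,100.00 = £3,199.06.

£3,199.06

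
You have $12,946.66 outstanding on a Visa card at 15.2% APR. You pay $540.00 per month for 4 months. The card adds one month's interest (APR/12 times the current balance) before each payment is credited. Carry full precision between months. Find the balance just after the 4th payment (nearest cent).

$11,413.81

Monthly rate r = 15.2%/12 = 1.26667% = 0.0126667.
Each month: B ← B·(1+r) − $540.00.
Month 1: interest $163.99; balance after payment $12,570.65.
Month 2: interest $159.23; balance after payment $12,189.88.
Month 3: interest $154.41; balance after payment $11,804.28.
Month 4: interest $149.52; balance after payment $11,413.81.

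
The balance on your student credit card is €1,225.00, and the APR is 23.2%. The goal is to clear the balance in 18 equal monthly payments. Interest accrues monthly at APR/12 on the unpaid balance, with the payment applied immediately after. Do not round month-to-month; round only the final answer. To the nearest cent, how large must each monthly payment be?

€81.23

Monthly rate r = 23.2%/12 = 1.93333% = 0.0193333.
Level-payment amortization: P = B₀·r / (1 − (1+r)^(−n)) = 1225.00·0.0193333 / (1 − 1.01933^(−18)).
Denominator 1 − (1+r)^(−18) = 0.291552086.
P = 23.6833 / 0.291552086 ≈ 81.23.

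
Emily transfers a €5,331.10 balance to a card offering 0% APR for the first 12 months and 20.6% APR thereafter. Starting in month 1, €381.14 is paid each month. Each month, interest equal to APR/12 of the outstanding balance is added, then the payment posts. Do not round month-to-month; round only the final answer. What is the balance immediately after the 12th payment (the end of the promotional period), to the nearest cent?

€757.42

Promo months 1–12 at r₀ = 0%/12 = 0; months 13+ at r₁ = 20.6%/12 = 0.0171667.
After month 12 (no interest yet): B = €5,331.10 − 12·€381.14 = €757.42.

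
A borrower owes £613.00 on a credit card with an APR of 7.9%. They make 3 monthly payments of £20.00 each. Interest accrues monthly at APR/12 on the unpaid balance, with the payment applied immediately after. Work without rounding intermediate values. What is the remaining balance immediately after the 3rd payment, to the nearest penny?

£564.79

Monthly rate r = 7.9%/12 = 0.658333% = 0.00658333.
Each month: B ← B·(1+r) − £20.00.
Month 1: interest £4.04; balance after payment £597.04.
Month 2: interest £3.93; balance after payment £580.97.
Month 3: interest £3.82; balance after payment £564.79.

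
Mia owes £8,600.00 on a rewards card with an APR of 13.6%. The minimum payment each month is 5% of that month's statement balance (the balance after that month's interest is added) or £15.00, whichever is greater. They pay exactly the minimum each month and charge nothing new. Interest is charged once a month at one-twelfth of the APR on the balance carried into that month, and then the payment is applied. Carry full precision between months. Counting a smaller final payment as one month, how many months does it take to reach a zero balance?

Monthly rate r = 13.6%/12 = 1.13333% = 0.0113333.
While 5% of the post-interest balance exceeds £15.00, each month B ← (B·(1+r))·(1 − 0.05), i.e. B shrinks by the factor (1+r)·0.95 = 0.96077.
This holds for months 1–85. Entering month 86 the balance is £286.43; 5% of the post-interest balance is now below £15.00, so the flat £15.00 minimum applies from here.
From month 86 a fixed £15.00 at rate r clears £286.43 in 22 more payments. Total: 85 + 22 = 107 months.

107 months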